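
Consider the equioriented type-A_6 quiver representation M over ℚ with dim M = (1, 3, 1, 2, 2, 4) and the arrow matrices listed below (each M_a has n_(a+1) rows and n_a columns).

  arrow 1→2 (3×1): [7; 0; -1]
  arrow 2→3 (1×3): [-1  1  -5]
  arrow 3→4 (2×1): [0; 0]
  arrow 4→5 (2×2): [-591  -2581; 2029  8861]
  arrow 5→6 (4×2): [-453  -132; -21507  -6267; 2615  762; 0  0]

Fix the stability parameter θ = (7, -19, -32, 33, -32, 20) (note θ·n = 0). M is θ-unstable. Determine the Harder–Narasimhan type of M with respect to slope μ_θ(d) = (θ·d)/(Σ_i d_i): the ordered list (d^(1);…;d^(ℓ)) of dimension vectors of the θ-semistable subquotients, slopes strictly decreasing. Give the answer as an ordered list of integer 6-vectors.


Barcode: M ≅ I[1,3], I[2,2]^2, I[4,6]^2, I[6,6]^2. HN layers by μ_θ (4 steps, strictly decreasing):
  μ^(1)=20; μ^(2)=1/2; μ^(3)=-44/3; μ^(4)=-19

((0, 0, 0, 0, 0, 4); (0, 0, 0, 2, 2, 0); (1, 1, 1, 0, 0, 0); (0, 2, 0, 0, 0, 0))


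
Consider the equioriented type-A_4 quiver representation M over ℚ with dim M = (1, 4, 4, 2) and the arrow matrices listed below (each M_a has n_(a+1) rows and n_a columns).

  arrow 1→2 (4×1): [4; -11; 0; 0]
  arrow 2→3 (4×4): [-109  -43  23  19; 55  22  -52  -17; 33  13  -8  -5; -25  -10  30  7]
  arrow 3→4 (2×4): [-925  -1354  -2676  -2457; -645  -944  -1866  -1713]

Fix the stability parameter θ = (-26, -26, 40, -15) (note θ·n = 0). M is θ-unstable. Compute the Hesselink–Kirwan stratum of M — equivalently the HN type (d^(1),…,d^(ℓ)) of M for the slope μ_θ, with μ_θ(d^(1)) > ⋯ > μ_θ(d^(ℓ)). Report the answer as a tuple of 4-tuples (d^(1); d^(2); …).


Barcode: M ≅ I[1,4], I[2,3]^2, I[2,4]. HN layers by μ_θ (3 steps, strictly decreasing):
  μ^(1)=40; μ^(2)=25/2; μ^(3)=-26

((0, 0, 2, 0); (0, 0, 2, 2); (1, 4, 0, 0))


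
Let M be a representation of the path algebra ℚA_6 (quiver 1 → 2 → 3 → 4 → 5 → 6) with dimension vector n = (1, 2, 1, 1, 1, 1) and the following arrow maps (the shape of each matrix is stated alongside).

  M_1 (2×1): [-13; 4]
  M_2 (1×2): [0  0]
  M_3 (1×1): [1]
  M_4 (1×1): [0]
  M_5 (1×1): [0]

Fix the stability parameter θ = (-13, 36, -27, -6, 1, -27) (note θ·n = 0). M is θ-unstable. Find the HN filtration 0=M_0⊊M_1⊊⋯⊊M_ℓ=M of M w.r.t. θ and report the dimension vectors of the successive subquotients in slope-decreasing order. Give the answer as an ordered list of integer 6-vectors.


Interval decomposition of M: I[1,2], I[2,2], I[3,4], I[5,5], I[6,6].
HN type (ℓ=5): μ^(1)=36; μ^(2)=1; μ^(3)=-6; μ^(4)=-13; μ^(5)=-27

((0, 2, 0, 0, 0, 0); (0, 0, 0, 0, 1, 0); (0, 0, 0, 1, 0, 0); (1, 0, 0, 0, 0, 0); (0, 0, 1, 0, 0, 1))


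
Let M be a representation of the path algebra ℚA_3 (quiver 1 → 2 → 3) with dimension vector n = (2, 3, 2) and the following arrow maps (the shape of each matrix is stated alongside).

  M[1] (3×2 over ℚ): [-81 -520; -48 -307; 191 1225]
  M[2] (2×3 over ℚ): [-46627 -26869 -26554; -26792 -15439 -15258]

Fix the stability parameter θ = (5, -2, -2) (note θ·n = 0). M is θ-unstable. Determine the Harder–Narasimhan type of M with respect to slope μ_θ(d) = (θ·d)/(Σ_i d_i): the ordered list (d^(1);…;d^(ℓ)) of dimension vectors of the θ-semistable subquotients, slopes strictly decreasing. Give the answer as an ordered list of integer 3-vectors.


Barcode: M ≅ I[1,3]^2, I[2,2]. HN layers by μ_θ (2 steps, strictly decreasing):
  μ^(1)=1/3; μ^(2)=-2

((2, 2, 2); (0, 1, 0))


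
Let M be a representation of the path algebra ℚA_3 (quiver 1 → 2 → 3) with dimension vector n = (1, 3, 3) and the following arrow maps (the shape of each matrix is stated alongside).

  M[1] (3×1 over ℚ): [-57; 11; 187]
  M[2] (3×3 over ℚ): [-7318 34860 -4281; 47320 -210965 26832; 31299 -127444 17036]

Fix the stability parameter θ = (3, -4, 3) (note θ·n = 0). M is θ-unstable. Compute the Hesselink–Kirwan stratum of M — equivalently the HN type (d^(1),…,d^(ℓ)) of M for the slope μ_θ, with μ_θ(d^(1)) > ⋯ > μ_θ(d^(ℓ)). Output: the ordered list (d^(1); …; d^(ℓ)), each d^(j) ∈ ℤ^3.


Via rank(M_{q-1}∘⋯∘M_p): M ≅ I[1,3], I[2,3]^2.
μ_θ-semistable layers: μ^(1)=3; μ^(2)=-1/2; μ^(3)=-4

((0, 0, 3); (1, 1, 0); (0, 2, 0))


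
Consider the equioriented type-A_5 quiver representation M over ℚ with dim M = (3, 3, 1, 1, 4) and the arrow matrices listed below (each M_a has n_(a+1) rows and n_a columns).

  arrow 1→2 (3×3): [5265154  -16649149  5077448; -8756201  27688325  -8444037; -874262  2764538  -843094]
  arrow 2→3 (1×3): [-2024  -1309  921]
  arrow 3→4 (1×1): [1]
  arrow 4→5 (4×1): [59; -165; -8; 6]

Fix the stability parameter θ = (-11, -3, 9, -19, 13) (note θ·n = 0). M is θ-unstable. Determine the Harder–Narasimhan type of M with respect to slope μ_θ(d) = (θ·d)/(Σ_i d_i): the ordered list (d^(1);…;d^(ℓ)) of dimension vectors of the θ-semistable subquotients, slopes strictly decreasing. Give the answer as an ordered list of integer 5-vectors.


Interval decomposition of M: I[1,1], I[1,2], I[1,5], I[2,2], I[5,5]^3.
HN type (ℓ=4): μ^(1)=13; μ^(2)=-3; μ^(3)=-13/3; μ^(4)=-11

((0, 0, 0, 0, 4); (0, 2, 0, 0, 0); (0, 1, 1, 1, 0); (3, 0, 0, 0, 0))


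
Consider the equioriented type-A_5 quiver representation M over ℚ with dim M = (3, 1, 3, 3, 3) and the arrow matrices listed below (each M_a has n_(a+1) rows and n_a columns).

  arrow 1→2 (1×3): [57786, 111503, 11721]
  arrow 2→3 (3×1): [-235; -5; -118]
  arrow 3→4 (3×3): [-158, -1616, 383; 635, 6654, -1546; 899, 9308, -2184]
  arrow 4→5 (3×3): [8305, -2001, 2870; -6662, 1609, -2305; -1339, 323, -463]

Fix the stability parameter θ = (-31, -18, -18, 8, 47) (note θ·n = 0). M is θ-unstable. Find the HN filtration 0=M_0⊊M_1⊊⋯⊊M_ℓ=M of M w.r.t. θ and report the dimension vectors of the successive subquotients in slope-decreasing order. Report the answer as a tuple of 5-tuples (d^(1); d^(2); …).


Interval decomposition of M: I[1,1]^2, I[1,5], I[3,5]^2.
HN type (ℓ=4): μ^(1)=47; μ^(2)=8; μ^(3)=-18; μ^(4)=-31

((0, 0, 0, 0, 3); (0, 0, 0, 3, 0); (0, 1, 3, 0, 0); (3, 0, 0, 0, 0))


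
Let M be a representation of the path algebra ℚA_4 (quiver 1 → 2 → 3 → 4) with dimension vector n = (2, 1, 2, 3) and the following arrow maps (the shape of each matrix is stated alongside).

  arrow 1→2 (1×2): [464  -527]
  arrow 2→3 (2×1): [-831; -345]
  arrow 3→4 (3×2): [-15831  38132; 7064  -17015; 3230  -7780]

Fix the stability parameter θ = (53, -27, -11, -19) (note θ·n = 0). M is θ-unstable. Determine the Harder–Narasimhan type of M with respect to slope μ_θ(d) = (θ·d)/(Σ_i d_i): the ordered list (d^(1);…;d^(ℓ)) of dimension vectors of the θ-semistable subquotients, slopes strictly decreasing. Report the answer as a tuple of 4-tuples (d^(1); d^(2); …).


Interval decomposition of M: I[1,1], I[1,4], I[3,4], I[4,4].
HN type (ℓ=4): μ^(1)=53; μ^(2)=-1; μ^(3)=-15; μ^(4)=-19

((1, 0, 0, 0); (1, 1, 1, 1); (0, 0, 1, 1); (0, 0, 0, 1))


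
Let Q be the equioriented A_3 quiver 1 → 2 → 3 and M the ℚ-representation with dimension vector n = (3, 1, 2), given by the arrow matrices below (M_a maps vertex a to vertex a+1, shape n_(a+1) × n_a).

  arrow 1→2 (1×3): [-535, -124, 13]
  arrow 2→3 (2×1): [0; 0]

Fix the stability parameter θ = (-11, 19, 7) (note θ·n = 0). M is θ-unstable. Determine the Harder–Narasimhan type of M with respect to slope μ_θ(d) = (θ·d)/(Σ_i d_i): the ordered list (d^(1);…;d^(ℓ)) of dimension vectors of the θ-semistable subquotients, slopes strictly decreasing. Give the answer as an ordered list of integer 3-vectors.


Via rank(M_{q-1}∘⋯∘M_p): M ≅ I[1,1]^2, I[1,2], I[3,3]^2.
μ_θ-semistable layers: μ^(1)=19; μ^(2)=7; μ^(3)=-11

((0, 1, 0); (0, 0, 2); (3, 0, 0))


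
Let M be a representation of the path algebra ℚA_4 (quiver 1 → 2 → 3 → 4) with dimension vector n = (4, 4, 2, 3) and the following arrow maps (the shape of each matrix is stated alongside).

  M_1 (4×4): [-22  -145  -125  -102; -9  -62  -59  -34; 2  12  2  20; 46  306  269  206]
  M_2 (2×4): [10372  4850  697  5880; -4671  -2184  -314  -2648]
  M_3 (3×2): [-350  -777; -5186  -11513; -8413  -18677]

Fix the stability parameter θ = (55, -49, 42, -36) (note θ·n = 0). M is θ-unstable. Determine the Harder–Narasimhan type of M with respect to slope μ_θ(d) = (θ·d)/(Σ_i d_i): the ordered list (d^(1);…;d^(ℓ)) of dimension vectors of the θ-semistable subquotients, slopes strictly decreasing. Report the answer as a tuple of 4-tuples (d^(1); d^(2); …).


Barcode: M ≅ I[1,2]^2, I[1,4]^2, I[4,4]. HN layers by μ_θ (2 steps, strictly decreasing):
  μ^(1)=3; μ^(2)=-36

((4, 4, 2, 2); (0, 0, 0, 1))


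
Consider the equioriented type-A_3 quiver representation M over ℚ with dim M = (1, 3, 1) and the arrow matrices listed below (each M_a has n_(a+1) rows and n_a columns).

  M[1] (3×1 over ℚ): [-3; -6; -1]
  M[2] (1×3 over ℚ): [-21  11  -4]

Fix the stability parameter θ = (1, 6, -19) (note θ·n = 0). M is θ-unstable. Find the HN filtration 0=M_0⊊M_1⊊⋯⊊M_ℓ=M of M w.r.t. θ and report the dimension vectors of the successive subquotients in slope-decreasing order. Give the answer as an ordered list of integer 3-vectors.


Barcode: M ≅ I[1,3], I[2,2]^2. HN layers by μ_θ (2 steps, strictly decreasing):
  μ^(1)=6; μ^(2)=-4

((0, 2, 0); (1, 1, 1))


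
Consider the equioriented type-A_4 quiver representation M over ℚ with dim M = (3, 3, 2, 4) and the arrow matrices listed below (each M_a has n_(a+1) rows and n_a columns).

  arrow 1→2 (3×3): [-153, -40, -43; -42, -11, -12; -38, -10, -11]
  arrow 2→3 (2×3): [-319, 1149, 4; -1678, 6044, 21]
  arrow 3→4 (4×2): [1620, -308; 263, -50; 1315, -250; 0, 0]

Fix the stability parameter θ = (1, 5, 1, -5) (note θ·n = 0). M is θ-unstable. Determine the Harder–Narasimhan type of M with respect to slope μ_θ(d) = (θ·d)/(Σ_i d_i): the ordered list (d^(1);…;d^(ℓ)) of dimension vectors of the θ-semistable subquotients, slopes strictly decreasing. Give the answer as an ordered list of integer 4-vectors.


Via rank(M_{q-1}∘⋯∘M_p): M ≅ I[1,2], I[1,4]^2, I[4,4]^2.
μ_θ-semistable layers: μ^(1)=5; μ^(2)=1; μ^(3)=1/2; μ^(4)=-5

((0, 1, 0, 0); (1, 0, 0, 0); (2, 2, 2, 2); (0, 0, 0, 2))


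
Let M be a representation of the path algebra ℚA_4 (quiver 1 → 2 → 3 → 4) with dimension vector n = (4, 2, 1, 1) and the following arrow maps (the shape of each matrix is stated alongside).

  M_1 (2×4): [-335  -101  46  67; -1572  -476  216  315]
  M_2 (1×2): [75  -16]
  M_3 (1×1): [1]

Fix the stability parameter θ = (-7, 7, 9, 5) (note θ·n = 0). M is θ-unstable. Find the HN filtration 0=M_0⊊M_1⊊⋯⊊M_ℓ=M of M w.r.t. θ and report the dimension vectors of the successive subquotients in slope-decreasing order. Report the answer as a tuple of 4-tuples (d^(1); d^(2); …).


Barcode: M ≅ I[1,1]^2, I[1,2], I[1,4]. HN layers by μ_θ (2 steps, strictly decreasing):
  μ^(1)=7; μ^(2)=-7

((0, 2, 1, 1); (4, 0, 0, 0))


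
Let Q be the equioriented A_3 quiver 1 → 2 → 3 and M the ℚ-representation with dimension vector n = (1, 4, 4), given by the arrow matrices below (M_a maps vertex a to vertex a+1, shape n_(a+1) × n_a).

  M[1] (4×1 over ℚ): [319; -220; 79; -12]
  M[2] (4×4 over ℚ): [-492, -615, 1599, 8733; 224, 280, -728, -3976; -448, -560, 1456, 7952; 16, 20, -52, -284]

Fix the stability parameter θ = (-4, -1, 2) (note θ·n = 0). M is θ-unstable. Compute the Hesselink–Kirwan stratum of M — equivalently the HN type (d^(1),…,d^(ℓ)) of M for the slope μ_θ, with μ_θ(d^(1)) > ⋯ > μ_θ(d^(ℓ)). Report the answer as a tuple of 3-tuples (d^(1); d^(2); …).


Interval decomposition of M: I[1,3], I[2,2]^3, I[3,3]^3.
HN type (ℓ=3): μ^(1)=2; μ^(2)=-1; μ^(3)=-4

((0, 0, 4); (0, 4, 0); (1, 0, 0))


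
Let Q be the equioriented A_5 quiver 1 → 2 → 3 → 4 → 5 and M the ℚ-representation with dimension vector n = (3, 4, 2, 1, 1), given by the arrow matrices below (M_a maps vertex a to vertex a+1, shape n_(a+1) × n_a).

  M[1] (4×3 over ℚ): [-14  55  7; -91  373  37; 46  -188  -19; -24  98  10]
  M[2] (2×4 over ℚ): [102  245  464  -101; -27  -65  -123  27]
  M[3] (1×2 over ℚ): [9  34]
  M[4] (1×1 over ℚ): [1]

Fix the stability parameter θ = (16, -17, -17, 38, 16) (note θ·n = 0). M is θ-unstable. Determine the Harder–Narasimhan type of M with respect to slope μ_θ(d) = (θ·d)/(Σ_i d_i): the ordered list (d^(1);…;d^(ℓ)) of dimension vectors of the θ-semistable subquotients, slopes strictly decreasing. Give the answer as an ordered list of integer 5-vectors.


Barcode: M ≅ I[1,2], I[1,3], I[1,5], I[2,2]. HN layers by μ_θ (4 steps, strictly decreasing):
  μ^(1)=27; μ^(2)=-1/2; μ^(3)=-6; μ^(4)=-17

((0, 0, 0, 1, 1); (1, 1, 0, 0, 0); (2, 2, 2, 0, 0); (0, 1, 0, 0, 0))


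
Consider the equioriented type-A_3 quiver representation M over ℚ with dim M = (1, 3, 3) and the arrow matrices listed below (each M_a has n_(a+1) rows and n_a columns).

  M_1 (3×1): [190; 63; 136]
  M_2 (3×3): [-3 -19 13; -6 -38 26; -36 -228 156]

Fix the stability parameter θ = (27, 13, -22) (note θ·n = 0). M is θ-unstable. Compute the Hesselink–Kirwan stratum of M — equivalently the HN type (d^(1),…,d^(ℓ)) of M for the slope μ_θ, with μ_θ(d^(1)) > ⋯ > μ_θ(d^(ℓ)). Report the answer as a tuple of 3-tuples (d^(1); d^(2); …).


Interval decomposition of M: I[1,3], I[2,2]^2, I[3,3]^2.
HN type (ℓ=3): μ^(1)=13; μ^(2)=6; μ^(3)=-22

((0, 2, 0); (1, 1, 1); (0, 0, 2))


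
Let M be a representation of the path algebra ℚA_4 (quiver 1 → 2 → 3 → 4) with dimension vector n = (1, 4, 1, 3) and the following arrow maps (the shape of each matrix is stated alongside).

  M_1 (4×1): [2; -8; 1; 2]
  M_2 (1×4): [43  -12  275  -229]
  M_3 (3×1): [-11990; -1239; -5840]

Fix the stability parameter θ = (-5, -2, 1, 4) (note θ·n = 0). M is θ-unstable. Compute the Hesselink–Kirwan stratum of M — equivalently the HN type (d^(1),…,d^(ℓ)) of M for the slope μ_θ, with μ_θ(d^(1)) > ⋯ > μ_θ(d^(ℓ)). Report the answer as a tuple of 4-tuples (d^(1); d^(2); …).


Barcode: M ≅ I[1,4], I[2,2]^3, I[4,4]^2. HN layers by μ_θ (4 steps, strictly decreasing):
  μ^(1)=4; μ^(2)=1; μ^(3)=-2; μ^(4)=-5

((0, 0, 0, 3); (0, 0, 1, 0); (0, 4, 0, 0); (1, 0, 0, 0))


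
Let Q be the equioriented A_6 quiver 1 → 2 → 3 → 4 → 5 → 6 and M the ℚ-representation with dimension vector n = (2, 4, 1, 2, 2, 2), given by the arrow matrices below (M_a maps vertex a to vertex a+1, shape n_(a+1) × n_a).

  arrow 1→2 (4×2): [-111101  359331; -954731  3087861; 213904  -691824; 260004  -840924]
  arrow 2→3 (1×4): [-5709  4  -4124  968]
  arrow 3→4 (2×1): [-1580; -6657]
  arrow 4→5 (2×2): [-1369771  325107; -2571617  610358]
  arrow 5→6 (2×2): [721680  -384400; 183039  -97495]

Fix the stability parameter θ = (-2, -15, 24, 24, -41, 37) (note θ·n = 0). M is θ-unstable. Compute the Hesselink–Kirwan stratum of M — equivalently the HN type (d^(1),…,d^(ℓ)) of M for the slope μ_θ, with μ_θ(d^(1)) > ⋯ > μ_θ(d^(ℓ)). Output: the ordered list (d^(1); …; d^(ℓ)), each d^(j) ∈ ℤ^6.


Via rank(M_{q-1}∘⋯∘M_p): M ≅ I[1,1], I[1,6], I[2,2]^3, I[4,5], I[6,6].
μ_θ-semistable layers: μ^(1)=37; μ^(2)=7/3; μ^(3)=-2; μ^(4)=-17/2; μ^(5)=-15

((0, 0, 0, 0, 0, 2); (0, 0, 1, 1, 1, 0); (1, 0, 0, 0, 0, 0); (1, 1, 0, 1, 1, 0); (0, 3, 0, 0, 0, 0))


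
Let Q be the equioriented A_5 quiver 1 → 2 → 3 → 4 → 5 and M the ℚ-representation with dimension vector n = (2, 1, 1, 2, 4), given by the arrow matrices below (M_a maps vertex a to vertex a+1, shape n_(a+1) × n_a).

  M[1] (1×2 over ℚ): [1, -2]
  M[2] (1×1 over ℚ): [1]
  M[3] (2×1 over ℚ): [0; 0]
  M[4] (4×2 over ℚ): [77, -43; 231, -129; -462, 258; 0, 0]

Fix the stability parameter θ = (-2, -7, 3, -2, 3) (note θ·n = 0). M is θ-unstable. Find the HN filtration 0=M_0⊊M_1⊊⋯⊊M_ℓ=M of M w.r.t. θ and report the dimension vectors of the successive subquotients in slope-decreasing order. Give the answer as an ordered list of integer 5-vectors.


Barcode: M ≅ I[1,1], I[1,3], I[4,4], I[4,5], I[5,5]^3. HN layers by μ_θ (3 steps, strictly decreasing):
  μ^(1)=3; μ^(2)=-2; μ^(3)=-9/2

((0, 0, 1, 0, 4); (1, 0, 0, 2, 0); (1, 1, 0, 0, 0))


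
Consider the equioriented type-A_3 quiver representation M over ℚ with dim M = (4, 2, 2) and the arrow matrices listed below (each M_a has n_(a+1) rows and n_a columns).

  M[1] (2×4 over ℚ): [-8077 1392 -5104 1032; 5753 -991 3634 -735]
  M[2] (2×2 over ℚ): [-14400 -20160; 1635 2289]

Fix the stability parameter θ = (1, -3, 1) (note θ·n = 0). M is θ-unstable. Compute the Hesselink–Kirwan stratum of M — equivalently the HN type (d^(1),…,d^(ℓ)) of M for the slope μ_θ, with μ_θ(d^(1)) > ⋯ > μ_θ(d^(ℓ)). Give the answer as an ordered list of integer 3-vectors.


Barcode: M ≅ I[1,1]^2, I[1,2], I[1,3], I[3,3]. HN layers by μ_θ (2 steps, strictly decreasing):
  μ^(1)=1; μ^(2)=-1

((2, 0, 2); (2, 2, 0))


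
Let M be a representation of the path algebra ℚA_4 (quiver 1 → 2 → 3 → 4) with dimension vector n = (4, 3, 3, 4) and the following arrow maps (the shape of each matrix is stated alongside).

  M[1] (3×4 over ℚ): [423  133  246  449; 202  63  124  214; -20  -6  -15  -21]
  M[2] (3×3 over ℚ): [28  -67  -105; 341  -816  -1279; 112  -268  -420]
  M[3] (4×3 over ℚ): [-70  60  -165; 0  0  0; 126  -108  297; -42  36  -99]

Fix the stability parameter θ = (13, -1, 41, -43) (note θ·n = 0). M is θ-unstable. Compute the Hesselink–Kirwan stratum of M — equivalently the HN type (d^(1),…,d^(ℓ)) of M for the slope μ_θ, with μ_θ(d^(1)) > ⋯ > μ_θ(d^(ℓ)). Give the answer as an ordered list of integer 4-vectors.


Barcode: M ≅ I[1,1], I[1,2], I[1,3], I[1,4], I[3,3], I[4,4]^3. HN layers by μ_θ (5 steps, strictly decreasing):
  μ^(1)=41; μ^(2)=13; μ^(3)=6; μ^(4)=5/2; μ^(5)=-43

((0, 0, 2, 0); (1, 0, 0, 0); (2, 2, 0, 0); (1, 1, 1, 1); (0, 0, 0, 3))


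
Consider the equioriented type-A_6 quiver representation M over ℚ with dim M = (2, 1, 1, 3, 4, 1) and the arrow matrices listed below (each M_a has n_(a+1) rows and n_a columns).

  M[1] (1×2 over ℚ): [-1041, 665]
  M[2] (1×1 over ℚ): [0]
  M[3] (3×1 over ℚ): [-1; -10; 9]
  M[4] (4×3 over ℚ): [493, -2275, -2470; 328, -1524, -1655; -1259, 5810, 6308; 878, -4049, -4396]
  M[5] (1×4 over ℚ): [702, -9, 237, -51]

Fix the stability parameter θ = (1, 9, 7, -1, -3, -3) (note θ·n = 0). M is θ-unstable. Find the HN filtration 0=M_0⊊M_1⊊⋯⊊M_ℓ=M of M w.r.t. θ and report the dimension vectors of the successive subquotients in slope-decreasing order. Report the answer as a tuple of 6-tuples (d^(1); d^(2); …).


Barcode: M ≅ I[1,1], I[1,2], I[3,5], I[4,5], I[4,6], I[5,5]. HN layers by μ_θ (5 steps, strictly decreasing):
  μ^(1)=9; μ^(2)=1; μ^(3)=-2; μ^(4)=-7/3; μ^(5)=-3

((0, 1, 0, 0, 0, 0); (2, 0, 1, 1, 1, 0); (0, 0, 0, 1, 1, 0); (0, 0, 0, 1, 1, 1); (0, 0, 0, 0, 1, 0))


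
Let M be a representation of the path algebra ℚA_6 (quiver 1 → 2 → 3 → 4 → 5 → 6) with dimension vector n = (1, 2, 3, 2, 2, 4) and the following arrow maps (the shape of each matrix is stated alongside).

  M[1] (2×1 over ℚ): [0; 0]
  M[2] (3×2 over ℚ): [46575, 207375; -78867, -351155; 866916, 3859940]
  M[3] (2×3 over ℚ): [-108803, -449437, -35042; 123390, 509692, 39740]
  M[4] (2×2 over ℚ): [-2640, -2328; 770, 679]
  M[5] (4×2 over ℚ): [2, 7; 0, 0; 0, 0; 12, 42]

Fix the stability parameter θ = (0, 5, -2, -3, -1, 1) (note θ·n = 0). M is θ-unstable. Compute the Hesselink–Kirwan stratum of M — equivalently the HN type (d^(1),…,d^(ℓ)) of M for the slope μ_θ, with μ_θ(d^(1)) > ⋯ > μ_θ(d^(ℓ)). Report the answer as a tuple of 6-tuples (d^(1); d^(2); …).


Barcode: M ≅ I[1,1], I[2,2], I[2,6], I[3,3], I[3,4], I[5,5], I[6,6]^3. HN layers by μ_θ (7 steps, strictly decreasing):
  μ^(1)=5; μ^(2)=1; μ^(3)=0; μ^(4)=-1/4; μ^(5)=-1; μ^(6)=-2; μ^(7)=-5/2

((0, 1, 0, 0, 0, 0); (0, 0, 0, 0, 0, 4); (1, 0, 0, 0, 0, 0); (0, 1, 1, 1, 1, 0); (0, 0, 0, 0, 1, 0); (0, 0, 1, 0, 0, 0); (0, 0, 1, 1, 0, 0))


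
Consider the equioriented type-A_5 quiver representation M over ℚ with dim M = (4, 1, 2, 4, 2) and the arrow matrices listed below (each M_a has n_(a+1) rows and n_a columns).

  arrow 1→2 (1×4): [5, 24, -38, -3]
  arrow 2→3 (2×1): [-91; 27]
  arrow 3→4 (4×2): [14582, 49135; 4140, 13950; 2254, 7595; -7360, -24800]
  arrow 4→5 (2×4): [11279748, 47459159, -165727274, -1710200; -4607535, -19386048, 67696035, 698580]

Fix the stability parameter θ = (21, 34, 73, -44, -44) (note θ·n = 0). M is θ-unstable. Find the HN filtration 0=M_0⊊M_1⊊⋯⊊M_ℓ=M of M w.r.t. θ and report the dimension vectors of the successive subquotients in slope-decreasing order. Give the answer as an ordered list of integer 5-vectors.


Interval decomposition of M: I[1,1]^3, I[1,4], I[3,3], I[4,4], I[4,5]^2.
HN type (ℓ=3): μ^(1)=73; μ^(2)=21; μ^(3)=-44

((0, 0, 1, 0, 0); (4, 1, 1, 1, 0); (0, 0, 0, 3, 2))


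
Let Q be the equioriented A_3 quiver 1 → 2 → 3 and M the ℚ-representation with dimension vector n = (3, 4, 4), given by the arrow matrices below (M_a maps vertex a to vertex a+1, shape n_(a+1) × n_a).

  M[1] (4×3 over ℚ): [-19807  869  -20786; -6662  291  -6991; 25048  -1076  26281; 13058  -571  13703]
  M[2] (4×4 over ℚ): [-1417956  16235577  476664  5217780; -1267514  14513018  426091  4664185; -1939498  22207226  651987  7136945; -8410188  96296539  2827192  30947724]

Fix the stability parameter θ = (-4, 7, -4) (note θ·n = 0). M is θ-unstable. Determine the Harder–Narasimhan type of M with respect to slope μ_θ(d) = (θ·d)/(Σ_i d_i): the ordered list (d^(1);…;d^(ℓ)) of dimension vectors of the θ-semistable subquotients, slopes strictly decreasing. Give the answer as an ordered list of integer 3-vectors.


Barcode: M ≅ I[1,2], I[1,3]^2, I[2,2], I[3,3]^2. HN layers by μ_θ (3 steps, strictly decreasing):
  μ^(1)=7; μ^(2)=3/2; μ^(3)=-4

((0, 2, 0); (0, 2, 2); (3, 0, 2))


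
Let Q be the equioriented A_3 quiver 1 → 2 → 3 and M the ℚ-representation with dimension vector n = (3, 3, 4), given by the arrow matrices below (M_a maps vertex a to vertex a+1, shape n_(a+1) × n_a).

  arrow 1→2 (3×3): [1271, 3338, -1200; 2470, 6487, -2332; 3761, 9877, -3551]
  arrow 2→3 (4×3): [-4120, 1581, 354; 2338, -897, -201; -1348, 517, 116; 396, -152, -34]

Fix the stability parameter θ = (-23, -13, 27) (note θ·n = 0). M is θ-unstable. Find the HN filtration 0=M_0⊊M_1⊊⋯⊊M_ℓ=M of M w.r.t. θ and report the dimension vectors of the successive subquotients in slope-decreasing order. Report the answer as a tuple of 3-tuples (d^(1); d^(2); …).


Barcode: M ≅ I[1,2], I[1,3]^2, I[3,3]^2. HN layers by μ_θ (3 steps, strictly decreasing):
  μ^(1)=27; μ^(2)=-13; μ^(3)=-23

((0, 0, 4); (0, 3, 0); (3, 0, 0))


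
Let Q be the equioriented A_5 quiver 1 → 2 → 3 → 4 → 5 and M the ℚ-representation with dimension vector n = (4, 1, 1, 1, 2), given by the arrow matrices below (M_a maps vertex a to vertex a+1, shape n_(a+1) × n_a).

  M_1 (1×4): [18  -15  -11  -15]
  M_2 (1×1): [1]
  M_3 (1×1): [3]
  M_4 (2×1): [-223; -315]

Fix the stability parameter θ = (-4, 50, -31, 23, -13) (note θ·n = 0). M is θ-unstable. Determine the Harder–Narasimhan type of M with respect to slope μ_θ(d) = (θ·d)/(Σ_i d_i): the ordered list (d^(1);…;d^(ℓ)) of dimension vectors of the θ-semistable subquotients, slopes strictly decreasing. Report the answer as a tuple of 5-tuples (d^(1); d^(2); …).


Barcode: M ≅ I[1,1]^3, I[1,5], I[5,5]. HN layers by μ_θ (3 steps, strictly decreasing):
  μ^(1)=29/4; μ^(2)=-4; μ^(3)=-13

((0, 1, 1, 1, 1); (4, 0, 0, 0, 0); (0, 0, 0, 0, 1))


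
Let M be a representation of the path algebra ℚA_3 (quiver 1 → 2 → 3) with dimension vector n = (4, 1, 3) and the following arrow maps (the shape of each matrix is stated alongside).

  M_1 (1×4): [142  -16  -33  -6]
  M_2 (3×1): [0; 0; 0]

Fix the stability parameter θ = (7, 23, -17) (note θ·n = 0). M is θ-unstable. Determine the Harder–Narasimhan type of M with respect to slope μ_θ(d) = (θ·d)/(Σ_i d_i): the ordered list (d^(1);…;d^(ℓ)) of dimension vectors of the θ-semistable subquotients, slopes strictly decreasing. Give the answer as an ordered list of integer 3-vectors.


Interval decomposition of M: I[1,1]^3, I[1,2], I[3,3]^3.
HN type (ℓ=3): μ^(1)=23; μ^(2)=7; μ^(3)=-17

((0, 1, 0); (4, 0, 0); (0, 0, 3))


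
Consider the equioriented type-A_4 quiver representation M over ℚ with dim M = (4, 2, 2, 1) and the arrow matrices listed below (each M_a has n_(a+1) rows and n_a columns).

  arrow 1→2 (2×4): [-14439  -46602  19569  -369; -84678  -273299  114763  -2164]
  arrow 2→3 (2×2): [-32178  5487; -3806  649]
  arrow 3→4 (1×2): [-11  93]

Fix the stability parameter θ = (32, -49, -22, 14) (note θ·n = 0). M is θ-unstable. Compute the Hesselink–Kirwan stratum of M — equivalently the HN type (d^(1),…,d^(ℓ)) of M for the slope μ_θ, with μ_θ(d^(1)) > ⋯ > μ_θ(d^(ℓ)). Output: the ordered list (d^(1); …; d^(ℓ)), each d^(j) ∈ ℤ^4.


Interval decomposition of M: I[1,1]^2, I[1,2], I[1,3], I[3,4].
HN type (ℓ=5): μ^(1)=32; μ^(2)=14; μ^(3)=-17/2; μ^(4)=-13; μ^(5)=-22

((2, 0, 0, 0); (0, 0, 0, 1); (1, 1, 0, 0); (1, 1, 1, 0); (0, 0, 1, 0))


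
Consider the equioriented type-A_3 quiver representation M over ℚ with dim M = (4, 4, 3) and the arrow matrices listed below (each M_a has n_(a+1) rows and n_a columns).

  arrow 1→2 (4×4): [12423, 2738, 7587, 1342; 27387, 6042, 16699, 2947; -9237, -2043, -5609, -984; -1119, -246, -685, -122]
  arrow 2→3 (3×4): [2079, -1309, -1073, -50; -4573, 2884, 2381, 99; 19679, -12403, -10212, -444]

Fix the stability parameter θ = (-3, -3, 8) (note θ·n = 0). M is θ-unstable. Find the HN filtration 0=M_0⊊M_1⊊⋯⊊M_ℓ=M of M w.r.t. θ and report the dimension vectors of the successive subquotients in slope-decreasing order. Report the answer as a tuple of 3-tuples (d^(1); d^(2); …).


Barcode: M ≅ I[1,2], I[1,3]^3. HN layers by μ_θ (2 steps, strictly decreasing):
  μ^(1)=8; μ^(2)=-3

((0, 0, 3); (4, 4, 0))


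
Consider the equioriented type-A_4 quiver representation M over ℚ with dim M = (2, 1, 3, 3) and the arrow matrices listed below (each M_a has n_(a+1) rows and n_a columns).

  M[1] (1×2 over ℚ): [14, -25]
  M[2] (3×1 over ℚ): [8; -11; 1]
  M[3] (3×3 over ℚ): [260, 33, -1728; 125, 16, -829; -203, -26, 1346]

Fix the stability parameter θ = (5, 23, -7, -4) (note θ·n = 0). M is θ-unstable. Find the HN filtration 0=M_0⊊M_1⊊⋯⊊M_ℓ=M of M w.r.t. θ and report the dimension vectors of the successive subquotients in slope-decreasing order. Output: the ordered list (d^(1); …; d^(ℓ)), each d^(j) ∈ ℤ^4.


Barcode: M ≅ I[1,1], I[1,4], I[3,4]^2. HN layers by μ_θ (4 steps, strictly decreasing):
  μ^(1)=5; μ^(2)=17/4; μ^(3)=-4; μ^(4)=-7

((1, 0, 0, 0); (1, 1, 1, 1); (0, 0, 0, 2); (0, 0, 2, 0))


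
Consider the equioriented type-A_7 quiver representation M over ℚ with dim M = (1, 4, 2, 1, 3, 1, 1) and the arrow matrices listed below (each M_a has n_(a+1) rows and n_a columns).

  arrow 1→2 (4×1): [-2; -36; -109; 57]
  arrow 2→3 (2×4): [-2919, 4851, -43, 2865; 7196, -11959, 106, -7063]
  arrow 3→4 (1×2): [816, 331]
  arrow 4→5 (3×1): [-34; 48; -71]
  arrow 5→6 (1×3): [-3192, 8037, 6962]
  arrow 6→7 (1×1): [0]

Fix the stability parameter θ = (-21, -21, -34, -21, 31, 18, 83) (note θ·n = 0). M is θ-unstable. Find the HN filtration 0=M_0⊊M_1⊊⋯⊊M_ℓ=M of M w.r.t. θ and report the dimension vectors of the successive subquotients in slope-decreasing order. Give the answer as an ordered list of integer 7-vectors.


Barcode: M ≅ I[1,6], I[2,2]^2, I[2,3], I[5,5]^2, I[7,7]. HN layers by μ_θ (6 steps, strictly decreasing):
  μ^(1)=83; μ^(2)=31; μ^(3)=49/2; μ^(4)=-21; μ^(5)=-76/3; μ^(6)=-55/2

((0, 0, 0, 0, 0, 0, 1); (0, 0, 0, 0, 2, 0, 0); (0, 0, 0, 0, 1, 1, 0); (0, 2, 0, 1, 0, 0, 0); (1, 1, 1, 0, 0, 0, 0); (0, 1, 1, 0, 0, 0, 0))


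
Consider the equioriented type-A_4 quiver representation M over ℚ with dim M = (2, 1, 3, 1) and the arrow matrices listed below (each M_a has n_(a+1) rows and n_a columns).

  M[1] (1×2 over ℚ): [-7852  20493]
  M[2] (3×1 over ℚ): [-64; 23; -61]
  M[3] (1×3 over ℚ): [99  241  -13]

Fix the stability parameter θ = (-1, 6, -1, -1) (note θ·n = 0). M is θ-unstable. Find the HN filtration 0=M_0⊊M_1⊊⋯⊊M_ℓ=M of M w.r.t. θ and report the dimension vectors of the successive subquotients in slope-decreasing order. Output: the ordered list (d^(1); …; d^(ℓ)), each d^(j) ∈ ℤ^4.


Interval decomposition of M: I[1,1], I[1,3], I[3,3], I[3,4].
HN type (ℓ=2): μ^(1)=5/2; μ^(2)=-1

((0, 1, 1, 0); (2, 0, 2, 1))


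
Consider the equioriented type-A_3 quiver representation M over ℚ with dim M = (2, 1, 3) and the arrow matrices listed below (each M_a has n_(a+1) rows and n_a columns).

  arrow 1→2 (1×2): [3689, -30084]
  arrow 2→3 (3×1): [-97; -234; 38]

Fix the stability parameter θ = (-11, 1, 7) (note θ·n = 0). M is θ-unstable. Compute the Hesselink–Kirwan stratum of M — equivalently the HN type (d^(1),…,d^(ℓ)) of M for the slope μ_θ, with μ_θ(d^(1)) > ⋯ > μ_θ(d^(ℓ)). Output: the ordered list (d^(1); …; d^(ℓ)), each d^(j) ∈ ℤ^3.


Interval decomposition of M: I[1,1], I[1,3], I[3,3]^2.
HN type (ℓ=3): μ^(1)=7; μ^(2)=1; μ^(3)=-11

((0, 0, 3); (0, 1, 0); (2, 0, 0))


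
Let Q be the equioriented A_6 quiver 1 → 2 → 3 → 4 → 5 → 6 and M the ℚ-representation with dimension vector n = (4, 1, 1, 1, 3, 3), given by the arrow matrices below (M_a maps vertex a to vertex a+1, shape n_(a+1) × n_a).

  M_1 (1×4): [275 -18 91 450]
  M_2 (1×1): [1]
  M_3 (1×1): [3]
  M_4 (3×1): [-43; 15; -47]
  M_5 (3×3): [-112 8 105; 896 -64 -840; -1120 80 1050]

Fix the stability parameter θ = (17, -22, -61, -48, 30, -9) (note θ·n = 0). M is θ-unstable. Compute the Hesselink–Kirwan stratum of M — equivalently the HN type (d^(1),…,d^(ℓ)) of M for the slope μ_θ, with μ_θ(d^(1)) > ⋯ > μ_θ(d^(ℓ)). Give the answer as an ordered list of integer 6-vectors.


Barcode: M ≅ I[1,1]^3, I[1,6], I[5,5]^2, I[6,6]^2. HN layers by μ_θ (5 steps, strictly decreasing):
  μ^(1)=30; μ^(2)=17; μ^(3)=21/2; μ^(4)=-9; μ^(5)=-57/2

((0, 0, 0, 0, 2, 0); (3, 0, 0, 0, 0, 0); (0, 0, 0, 0, 1, 1); (0, 0, 0, 0, 0, 2); (1, 1, 1, 1, 0, 0))


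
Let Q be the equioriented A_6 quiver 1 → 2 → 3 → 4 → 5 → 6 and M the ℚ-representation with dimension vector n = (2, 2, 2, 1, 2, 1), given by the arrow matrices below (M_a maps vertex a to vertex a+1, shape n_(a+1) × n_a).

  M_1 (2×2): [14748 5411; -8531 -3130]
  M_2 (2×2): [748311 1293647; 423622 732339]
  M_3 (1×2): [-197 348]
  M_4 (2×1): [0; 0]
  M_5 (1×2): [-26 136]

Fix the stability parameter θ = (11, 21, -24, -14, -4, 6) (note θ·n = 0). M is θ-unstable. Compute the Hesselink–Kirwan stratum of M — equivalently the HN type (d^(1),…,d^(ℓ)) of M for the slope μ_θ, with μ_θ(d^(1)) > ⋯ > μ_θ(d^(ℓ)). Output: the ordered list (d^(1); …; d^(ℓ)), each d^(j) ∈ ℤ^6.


Via rank(M_{q-1}∘⋯∘M_p): M ≅ I[1,3], I[1,4], I[5,5], I[5,6].
μ_θ-semistable layers: μ^(1)=6; μ^(2)=8/3; μ^(3)=-3/2; μ^(4)=-4

((0, 0, 0, 0, 0, 1); (1, 1, 1, 0, 0, 0); (1, 1, 1, 1, 0, 0); (0, 0, 0, 0, 2, 0))


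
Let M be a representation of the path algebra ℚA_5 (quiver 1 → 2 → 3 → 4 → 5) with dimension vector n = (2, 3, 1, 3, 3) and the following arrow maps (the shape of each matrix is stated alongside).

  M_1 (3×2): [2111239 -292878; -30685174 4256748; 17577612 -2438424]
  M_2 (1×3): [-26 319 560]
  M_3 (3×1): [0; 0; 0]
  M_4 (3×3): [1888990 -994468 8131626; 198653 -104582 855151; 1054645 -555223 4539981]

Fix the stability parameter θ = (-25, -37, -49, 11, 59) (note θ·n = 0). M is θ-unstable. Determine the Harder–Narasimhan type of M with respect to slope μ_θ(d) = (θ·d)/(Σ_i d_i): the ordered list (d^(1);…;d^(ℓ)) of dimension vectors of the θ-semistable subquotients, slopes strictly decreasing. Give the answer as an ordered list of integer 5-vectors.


Interval decomposition of M: I[1,1], I[1,2], I[2,2], I[2,3], I[4,4], I[4,5]^2, I[5,5].
HN type (ℓ=6): μ^(1)=59; μ^(2)=11; μ^(3)=-25; μ^(4)=-31; μ^(5)=-37; μ^(6)=-43

((0, 0, 0, 0, 3); (0, 0, 0, 3, 0); (1, 0, 0, 0, 0); (1, 1, 0, 0, 0); (0, 1, 0, 0, 0); (0, 1, 1, 0, 0))


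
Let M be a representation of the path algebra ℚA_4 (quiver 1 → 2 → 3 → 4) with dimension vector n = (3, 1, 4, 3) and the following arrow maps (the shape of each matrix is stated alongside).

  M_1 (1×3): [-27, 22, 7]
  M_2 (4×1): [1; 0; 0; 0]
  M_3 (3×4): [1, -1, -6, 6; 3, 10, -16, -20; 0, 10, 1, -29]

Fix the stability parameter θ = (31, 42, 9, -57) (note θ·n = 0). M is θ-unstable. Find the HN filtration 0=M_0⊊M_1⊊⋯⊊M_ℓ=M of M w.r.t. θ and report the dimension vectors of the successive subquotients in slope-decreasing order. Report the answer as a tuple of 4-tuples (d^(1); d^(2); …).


Interval decomposition of M: I[1,1]^2, I[1,4], I[3,3], I[3,4]^2.
HN type (ℓ=4): μ^(1)=31; μ^(2)=9; μ^(3)=25/4; μ^(4)=-24

((2, 0, 0, 0); (0, 0, 1, 0); (1, 1, 1, 1); (0, 0, 2, 2))


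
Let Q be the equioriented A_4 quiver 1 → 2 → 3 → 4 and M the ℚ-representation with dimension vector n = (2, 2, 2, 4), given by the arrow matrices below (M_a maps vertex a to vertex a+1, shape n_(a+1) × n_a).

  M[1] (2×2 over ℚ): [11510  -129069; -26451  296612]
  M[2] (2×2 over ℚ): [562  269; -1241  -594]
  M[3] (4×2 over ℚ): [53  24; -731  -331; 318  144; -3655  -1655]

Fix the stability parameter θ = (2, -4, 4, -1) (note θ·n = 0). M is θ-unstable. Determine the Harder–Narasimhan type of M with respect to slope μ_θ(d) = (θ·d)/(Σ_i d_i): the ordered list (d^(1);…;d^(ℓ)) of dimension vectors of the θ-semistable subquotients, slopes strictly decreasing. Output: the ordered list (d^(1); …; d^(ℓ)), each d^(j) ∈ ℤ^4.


Via rank(M_{q-1}∘⋯∘M_p): M ≅ I[1,4]^2, I[4,4]^2.
μ_θ-semistable layers: μ^(1)=3/2; μ^(2)=-1

((0, 0, 2, 2); (2, 2, 0, 2))


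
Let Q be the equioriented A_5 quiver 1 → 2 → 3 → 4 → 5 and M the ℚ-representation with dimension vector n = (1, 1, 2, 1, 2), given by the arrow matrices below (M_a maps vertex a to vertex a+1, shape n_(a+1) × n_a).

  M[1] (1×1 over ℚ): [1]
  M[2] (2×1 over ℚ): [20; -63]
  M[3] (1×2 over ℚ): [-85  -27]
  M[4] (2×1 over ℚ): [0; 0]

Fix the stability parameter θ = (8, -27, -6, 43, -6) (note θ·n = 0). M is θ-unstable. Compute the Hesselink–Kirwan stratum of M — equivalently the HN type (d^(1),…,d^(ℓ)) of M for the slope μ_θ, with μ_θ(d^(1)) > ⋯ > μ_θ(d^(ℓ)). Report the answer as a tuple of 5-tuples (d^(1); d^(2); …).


Barcode: M ≅ I[1,4], I[3,3], I[5,5]^2. HN layers by μ_θ (3 steps, strictly decreasing):
  μ^(1)=43; μ^(2)=-6; μ^(3)=-19/2

((0, 0, 0, 1, 0); (0, 0, 2, 0, 2); (1, 1, 0, 0, 0))


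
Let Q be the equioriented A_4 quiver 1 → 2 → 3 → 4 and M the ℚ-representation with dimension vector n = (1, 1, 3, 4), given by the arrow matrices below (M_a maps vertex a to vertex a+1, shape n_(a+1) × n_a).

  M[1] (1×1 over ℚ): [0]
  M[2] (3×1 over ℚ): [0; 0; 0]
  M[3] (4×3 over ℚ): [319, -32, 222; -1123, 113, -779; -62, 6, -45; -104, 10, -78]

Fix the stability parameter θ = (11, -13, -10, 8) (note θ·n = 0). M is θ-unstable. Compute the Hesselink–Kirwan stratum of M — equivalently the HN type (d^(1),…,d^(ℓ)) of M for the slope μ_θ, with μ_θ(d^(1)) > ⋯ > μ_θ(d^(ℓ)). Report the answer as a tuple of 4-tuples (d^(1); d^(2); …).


Via rank(M_{q-1}∘⋯∘M_p): M ≅ I[1,1], I[2,2], I[3,4]^3, I[4,4].
μ_θ-semistable layers: μ^(1)=11; μ^(2)=8; μ^(3)=-10; μ^(4)=-13

((1, 0, 0, 0); (0, 0, 0, 4); (0, 0, 3, 0); (0, 1, 0, 0))


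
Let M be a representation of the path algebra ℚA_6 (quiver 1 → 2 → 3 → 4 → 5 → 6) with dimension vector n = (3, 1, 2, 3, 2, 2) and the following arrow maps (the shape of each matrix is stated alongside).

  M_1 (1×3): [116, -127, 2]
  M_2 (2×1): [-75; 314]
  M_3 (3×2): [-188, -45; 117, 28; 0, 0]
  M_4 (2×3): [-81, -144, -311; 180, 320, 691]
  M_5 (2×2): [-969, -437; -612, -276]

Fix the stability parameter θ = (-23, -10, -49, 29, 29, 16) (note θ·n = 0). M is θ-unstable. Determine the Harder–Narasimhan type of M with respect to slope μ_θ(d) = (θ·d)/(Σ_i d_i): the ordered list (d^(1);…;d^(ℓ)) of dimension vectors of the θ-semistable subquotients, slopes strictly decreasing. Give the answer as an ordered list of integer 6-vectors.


Barcode: M ≅ I[1,1]^2, I[1,6], I[3,4], I[4,5], I[6,6]. HN layers by μ_θ (6 steps, strictly decreasing):
  μ^(1)=29; μ^(2)=74/3; μ^(3)=16; μ^(4)=-23; μ^(5)=-82/3; μ^(6)=-49

((0, 0, 0, 2, 1, 0); (0, 0, 0, 1, 1, 1); (0, 0, 0, 0, 0, 1); (2, 0, 0, 0, 0, 0); (1, 1, 1, 0, 0, 0); (0, 0, 1, 0, 0, 0))


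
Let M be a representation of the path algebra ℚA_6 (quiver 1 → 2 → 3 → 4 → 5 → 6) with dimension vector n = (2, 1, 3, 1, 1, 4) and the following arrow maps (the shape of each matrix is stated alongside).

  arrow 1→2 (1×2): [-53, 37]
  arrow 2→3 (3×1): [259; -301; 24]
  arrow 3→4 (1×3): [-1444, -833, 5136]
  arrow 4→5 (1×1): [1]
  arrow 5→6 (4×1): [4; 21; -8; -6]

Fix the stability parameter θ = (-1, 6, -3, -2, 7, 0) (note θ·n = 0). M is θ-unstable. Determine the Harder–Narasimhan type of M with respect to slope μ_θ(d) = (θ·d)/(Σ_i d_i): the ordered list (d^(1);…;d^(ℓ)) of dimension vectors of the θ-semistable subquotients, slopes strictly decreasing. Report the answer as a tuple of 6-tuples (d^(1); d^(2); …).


Via rank(M_{q-1}∘⋯∘M_p): M ≅ I[1,1], I[1,6], I[3,3]^2, I[6,6]^3.
μ_θ-semistable layers: μ^(1)=7/2; μ^(2)=1/3; μ^(3)=0; μ^(4)=-1; μ^(5)=-3

((0, 0, 0, 0, 1, 1); (0, 1, 1, 1, 0, 0); (0, 0, 0, 0, 0, 3); (2, 0, 0, 0, 0, 0); (0, 0, 2, 0, 0, 0))


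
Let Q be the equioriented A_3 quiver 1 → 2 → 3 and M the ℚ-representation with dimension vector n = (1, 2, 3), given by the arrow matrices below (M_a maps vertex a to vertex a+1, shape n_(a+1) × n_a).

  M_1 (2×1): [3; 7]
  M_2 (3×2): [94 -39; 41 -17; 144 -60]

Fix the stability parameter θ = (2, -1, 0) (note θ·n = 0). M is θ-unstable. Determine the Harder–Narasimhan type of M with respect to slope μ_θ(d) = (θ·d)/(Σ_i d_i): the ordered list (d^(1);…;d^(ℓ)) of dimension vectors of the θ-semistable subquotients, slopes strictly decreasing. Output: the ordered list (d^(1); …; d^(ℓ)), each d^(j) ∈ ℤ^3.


Interval decomposition of M: I[1,3], I[2,3], I[3,3].
HN type (ℓ=3): μ^(1)=1/3; μ^(2)=0; μ^(3)=-1

((1, 1, 1); (0, 0, 2); (0, 1, 0))


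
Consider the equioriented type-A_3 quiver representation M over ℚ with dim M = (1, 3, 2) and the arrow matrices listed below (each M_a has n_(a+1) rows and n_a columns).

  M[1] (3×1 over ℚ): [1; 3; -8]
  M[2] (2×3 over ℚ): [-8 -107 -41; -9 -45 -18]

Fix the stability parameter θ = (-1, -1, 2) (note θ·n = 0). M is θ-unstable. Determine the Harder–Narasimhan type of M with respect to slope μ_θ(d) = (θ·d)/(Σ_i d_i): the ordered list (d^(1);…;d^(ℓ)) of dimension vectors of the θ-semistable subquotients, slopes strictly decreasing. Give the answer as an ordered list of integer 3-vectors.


Barcode: M ≅ I[1,3], I[2,2], I[2,3]. HN layers by μ_θ (2 steps, strictly decreasing):
  μ^(1)=2; μ^(2)=-1

((0, 0, 2); (1, 3, 0))


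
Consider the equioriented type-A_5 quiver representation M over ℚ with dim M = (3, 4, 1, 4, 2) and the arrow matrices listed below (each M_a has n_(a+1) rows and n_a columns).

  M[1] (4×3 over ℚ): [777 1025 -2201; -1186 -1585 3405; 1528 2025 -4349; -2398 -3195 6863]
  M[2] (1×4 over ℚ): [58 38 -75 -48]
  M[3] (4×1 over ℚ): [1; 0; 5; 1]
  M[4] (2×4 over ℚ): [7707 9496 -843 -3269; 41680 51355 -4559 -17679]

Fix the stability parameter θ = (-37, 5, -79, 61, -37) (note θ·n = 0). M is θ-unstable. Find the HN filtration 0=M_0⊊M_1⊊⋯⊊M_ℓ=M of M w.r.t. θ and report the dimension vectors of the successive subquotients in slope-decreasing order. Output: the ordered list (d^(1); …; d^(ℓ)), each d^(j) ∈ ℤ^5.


Barcode: M ≅ I[1,1], I[1,2], I[1,5], I[2,2]^2, I[4,4]^2, I[4,5]. HN layers by μ_θ (4 steps, strictly decreasing):
  μ^(1)=61; μ^(2)=12; μ^(3)=5; μ^(4)=-37

((0, 0, 0, 2, 0); (0, 0, 0, 2, 2); (0, 3, 0, 0, 0); (3, 1, 1, 0, 0))
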